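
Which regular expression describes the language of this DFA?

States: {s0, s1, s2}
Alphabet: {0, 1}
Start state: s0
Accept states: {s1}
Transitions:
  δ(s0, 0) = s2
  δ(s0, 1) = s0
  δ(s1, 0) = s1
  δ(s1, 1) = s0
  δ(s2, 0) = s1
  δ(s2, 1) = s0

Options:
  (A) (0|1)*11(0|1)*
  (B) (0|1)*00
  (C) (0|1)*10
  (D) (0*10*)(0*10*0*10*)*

Check each option against the DFA on short strings; one disagreement eliminates an option:
  (A) (0|1)*11(0|1)*: on '00' the DFA goes s0 → s2 → s1 and accepts (s1 ∈ Accept), but the regex does not match it → eliminate
  (B) (0|1)*00: agrees with the DFA on every string of length ≤ 6
  (C) (0|1)*10: on '00' the DFA goes s0 → s2 → s1 and accepts (s1 ∈ Accept), but the regex does not match it → eliminate
  (D) (0*10*)(0*10*0*10*)*: on '1' the DFA goes s0 → s0 and rejects (s0 ∉ Accept), but the regex matches it → eliminate
Only (B) is consistent with the DFA.
(B) (0|1)*00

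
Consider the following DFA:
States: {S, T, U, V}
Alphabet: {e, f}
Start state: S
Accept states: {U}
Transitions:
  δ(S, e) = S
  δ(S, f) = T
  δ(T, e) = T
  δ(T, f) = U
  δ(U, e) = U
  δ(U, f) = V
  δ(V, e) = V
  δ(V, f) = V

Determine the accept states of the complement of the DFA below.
Complement accept states = All states \ Original accept states
= {S, T, U, V} \ {U}
{S, T, V}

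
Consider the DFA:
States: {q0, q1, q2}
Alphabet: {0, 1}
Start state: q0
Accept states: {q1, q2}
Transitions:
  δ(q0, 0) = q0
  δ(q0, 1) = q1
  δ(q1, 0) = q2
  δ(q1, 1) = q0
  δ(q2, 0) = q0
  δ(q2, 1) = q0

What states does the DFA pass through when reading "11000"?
read '1': q0 → q1
  read '1': q1 → q0
  read '0': q0 → q0
  read '0': q0 → q0
  read '0': q0 → q0
q0 -> q1 -> q0 -> q0 -> q0 -> q0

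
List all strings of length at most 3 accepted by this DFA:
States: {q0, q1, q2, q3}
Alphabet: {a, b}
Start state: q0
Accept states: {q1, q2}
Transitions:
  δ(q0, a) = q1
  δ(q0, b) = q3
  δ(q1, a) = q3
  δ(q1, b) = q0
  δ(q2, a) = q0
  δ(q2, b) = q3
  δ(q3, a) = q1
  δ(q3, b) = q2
a, ba, bb, aaa, aab, aba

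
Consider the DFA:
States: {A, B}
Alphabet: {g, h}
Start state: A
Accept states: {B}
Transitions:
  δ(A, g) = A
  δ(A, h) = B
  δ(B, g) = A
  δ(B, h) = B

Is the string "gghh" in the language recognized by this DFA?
Processing string "gghh":
  A --g--> A
  A --g--> A
  A --h--> B
  B --h--> B
Final state: B
Accept states: {B}
Yes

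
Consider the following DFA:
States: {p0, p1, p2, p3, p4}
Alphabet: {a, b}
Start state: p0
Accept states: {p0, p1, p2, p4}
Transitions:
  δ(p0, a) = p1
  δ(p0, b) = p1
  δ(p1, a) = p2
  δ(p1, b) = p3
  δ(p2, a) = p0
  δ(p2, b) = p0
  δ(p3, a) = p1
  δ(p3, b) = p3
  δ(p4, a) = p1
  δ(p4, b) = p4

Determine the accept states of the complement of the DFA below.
Complement accept states = All states \ Original accept states
= {p0, p1, p2, p3, p4} \ {p0, p1, p2, p4}
{p3}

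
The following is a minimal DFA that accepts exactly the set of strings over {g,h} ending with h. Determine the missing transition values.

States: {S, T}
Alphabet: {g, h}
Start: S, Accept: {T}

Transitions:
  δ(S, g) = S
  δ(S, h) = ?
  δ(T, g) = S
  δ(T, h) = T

From the language and accept set, identify what each state tracks — S: last symbol not h; T: last symbol is h.
Each missing δ(q, a) is the state matching the new tracked value after reading a.
δ(S, h) = T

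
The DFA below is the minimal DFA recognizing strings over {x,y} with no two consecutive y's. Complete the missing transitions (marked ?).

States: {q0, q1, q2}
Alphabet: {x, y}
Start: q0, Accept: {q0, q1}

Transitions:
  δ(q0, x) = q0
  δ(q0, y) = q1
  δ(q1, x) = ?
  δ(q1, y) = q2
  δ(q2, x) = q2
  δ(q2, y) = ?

From the language and accept set, identify what each state tracks — q0: last symbol not y (ok); q1: last symbol y (ok); q2: saw yy (dead).
Each missing δ(q, a) is the state matching the new tracked value after reading a.
δ(q1, x) = q0; δ(q2, y) = q2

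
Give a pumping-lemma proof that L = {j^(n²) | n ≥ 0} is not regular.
Assume L is regular with pumping length p. Idea: pumping adds a fixed amount, but gaps between consecutive squares grow.
Choose s = j^(p²) (length p² ≥ p). By the pumping lemma, s = xyz with |xy| ≤ p, |y| > 0, so |y| = k with 1 ≤ k ≤ p. Then |xy²z| = p²+k. Since p² < p²+k ≤ p²+p < (p+1)², the length p²+k lies strictly between consecutive squares, so it is not a perfect square and xy²z ∉ L.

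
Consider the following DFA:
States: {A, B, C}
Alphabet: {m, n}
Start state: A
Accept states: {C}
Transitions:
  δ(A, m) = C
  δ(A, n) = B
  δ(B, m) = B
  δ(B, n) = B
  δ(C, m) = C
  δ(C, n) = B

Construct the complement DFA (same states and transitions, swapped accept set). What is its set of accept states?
Complement accept states = All states \ Original accept states
= {A, B, C} \ {C}
{A, B}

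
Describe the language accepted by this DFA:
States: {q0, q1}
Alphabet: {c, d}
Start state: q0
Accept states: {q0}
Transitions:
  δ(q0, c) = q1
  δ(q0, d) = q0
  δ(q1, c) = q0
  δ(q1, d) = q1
Testing a few strings:
  'd' → accept
  'c' → reject
  'ccd' → accept
  'dc' → reject
State roles: q0=even number of c's so far; q1=odd number of c's so far
All strings over {c,d} with an even number of c's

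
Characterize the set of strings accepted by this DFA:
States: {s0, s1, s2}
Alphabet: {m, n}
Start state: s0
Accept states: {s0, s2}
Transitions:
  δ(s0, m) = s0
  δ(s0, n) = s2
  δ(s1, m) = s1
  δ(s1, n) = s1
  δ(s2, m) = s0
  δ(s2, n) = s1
Testing a few strings:
  'mmmn' → accept
  'mm' → accept
  'nm' → accept
  'nmn' → accept
State roles: s0=last symbol not n (ok); s1=saw nn (dead); s2=last symbol n (ok)
All strings over {m,n} with no two consecutive n's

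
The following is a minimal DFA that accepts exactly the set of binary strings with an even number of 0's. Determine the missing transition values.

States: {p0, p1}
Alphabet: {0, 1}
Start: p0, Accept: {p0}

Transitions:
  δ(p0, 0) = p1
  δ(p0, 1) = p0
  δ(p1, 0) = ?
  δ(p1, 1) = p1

From the language and accept set, identify what each state tracks — p0: even number of 0's so far; p1: odd number of 0's so far.
Each missing δ(q, a) is the state matching the new tracked value after reading a.
δ(p1, 0) = p0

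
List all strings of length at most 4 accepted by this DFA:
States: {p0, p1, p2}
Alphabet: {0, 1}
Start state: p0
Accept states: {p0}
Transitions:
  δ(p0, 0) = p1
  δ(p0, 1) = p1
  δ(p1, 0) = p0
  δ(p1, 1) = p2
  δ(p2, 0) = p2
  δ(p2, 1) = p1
ε, 00, 10, 0000, 0010, 0110, 1000, 1010, 1110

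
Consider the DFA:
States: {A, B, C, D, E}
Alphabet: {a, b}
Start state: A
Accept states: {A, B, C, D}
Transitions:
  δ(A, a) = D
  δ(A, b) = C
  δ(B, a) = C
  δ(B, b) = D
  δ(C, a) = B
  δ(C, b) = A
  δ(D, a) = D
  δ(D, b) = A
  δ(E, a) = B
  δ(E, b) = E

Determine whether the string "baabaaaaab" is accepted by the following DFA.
Processing string "baabaaaaab":
  A --b--> C
  C --a--> B
  B --a--> C
  C --b--> A
  A --a--> D
  D --a--> D
  D --a--> D
  D --a--> D
  D --a--> D
  D --b--> A
Final state: A
Accept states: {A, B, C, D}
Yes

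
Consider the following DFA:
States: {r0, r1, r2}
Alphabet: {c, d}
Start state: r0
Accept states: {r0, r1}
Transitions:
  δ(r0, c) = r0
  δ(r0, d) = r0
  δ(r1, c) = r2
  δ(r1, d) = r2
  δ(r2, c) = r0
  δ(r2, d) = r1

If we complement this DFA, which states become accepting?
Complement accept states = All states \ Original accept states
= {r0, r1, r2} \ {r0, r1}
{r2}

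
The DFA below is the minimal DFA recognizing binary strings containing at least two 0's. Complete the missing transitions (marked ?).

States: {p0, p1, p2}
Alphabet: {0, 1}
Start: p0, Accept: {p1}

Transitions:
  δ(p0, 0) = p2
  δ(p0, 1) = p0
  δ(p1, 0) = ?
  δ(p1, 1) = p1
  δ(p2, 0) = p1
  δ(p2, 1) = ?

From the language and accept set, identify what each state tracks — p0: zero 0's seen; p1: ≥ two 0's seen; p2: one 0 seen.
Each missing δ(q, a) is the state matching the new tracked value after reading a.
δ(p1, 0) = p1; δ(p2, 1) = p2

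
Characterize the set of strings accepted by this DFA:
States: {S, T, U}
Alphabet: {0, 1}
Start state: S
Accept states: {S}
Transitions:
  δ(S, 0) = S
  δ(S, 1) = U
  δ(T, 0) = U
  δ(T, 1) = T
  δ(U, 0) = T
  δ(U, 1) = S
Testing a few strings:
  '0' → accept
  '1011' → reject
  '101' → reject
  '011' → accept
State roles: S=value ≡ 0 (mod 3); T=value ≡ 2 (mod 3); U=value ≡ 1 (mod 3)
All binary strings representing a multiple of 3 (read in base 2; leading zeros allowed and ε counts as 0)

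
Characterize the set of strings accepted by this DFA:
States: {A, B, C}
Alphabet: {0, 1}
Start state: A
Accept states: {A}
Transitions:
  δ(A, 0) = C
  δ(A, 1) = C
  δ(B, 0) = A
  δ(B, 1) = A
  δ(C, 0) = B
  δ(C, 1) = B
Testing a few strings:
  '1000' → reject
  '1010' → reject
  '11' → reject
  '010' → accept
State roles: A=length ≡ 0 (mod 3); B=length ≡ 2 (mod 3); C=length ≡ 1 (mod 3)
All binary strings whose length is a multiple of 3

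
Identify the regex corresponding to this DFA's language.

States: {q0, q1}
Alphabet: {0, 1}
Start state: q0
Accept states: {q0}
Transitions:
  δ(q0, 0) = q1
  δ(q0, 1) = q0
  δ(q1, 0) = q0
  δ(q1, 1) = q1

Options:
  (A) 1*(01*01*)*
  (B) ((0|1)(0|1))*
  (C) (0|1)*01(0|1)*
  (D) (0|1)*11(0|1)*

Check each option against the DFA on short strings; one disagreement eliminates an option:
  (A) 1*(01*01*)*: agrees with the DFA on every string of length ≤ 6
  (B) ((0|1)(0|1))*: on '1' the DFA goes q0 → q0 and accepts (q0 ∈ Accept), but the regex does not match it → eliminate
  (C) (0|1)*01(0|1)*: on ε the DFA stays in q0 and accepts (q0 ∈ Accept), but the regex does not match it → eliminate
  (D) (0|1)*11(0|1)*: on ε the DFA stays in q0 and accepts (q0 ∈ Accept), but the regex does not match it → eliminate
Only (A) is consistent with the DFA.
(A) 1*(01*01*)*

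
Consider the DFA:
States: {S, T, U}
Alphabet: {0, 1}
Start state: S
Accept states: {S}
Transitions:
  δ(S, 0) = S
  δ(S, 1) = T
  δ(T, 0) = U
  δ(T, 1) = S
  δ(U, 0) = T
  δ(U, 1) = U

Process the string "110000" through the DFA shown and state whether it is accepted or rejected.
Processing string "110000":
  S --1--> T
  T --1--> S
  S --0--> S
  S --0--> S
  S --0--> S
  S --0--> S
Final state: S
Accept states: {S}
Yes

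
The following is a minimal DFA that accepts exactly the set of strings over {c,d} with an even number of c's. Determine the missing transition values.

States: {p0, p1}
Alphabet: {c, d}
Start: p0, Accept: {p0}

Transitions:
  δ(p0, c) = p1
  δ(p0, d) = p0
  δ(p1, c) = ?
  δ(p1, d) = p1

From the language and accept set, identify what each state tracks — p0: even number of c's so far; p1: odd number of c's so far.
Each missing δ(q, a) is the state matching the new tracked value after reading a.
δ(p1, c) = p0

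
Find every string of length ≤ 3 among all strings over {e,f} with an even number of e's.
ε, f, ee, ff, eef, efe, fee, fff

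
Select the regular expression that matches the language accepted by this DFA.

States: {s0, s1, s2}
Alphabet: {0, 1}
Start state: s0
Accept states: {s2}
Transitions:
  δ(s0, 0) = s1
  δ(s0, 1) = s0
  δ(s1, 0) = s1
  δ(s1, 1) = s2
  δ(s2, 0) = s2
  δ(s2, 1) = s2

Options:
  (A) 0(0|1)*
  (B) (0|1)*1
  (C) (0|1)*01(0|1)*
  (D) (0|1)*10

Check each option against the DFA on short strings; one disagreement eliminates an option:
  (A) 0(0|1)*: on '0' the DFA goes s0 → s1 and rejects (s1 ∉ Accept), but the regex matches it → eliminate
  (B) (0|1)*1: on '1' the DFA goes s0 → s0 and rejects (s0 ∉ Accept), but the regex matches it → eliminate
  (C) (0|1)*01(0|1)*: agrees with the DFA on every string of length ≤ 6
  (D) (0|1)*10: on '01' the DFA goes s0 → s1 → s2 and accepts (s2 ∈ Accept), but the regex does not match it → eliminate
Only (C) is consistent with the DFA.
(C) (0|1)*01(0|1)*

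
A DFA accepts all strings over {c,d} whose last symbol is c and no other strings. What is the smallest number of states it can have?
By Myhill–Nerode, count the distinguishable equivalence classes: 2^1 = 2 classes — the DFA must remember the last 1 symbol read; every pair of distinct length-1 suffixes is distinguishable by some continuation.
2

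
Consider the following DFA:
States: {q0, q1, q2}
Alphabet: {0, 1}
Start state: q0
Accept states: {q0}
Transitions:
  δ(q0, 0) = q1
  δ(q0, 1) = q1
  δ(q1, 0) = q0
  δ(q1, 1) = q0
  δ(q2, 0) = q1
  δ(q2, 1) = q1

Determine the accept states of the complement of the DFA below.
Complement accept states = All states \ Original accept states
= {q0, q1, q2} \ {q0}
{q1, q2}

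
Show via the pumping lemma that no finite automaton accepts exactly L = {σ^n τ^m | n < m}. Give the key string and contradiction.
Assume L is regular with pumping length p. Idea: pumping up the σ-block makes the σ-count reach the τ-count.
Choose s = σ^p τ^(p+1) ∈ L. By the pumping lemma, s = xyz with |xy| ≤ p, |y| > 0, so y = σ^k with k ≥ 1. Then xy²z = σ^(p+k) τ^(p+1). Since p+k ≥ p+1, the number of σ's is no longer strictly less than the number of τ's, so xy²z ∉ L.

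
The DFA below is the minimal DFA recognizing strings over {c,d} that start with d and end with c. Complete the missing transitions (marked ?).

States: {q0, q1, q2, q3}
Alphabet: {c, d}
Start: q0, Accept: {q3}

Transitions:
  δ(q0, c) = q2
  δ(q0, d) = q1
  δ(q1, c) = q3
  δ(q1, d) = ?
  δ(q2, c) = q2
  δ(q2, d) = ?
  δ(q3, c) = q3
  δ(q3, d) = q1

From the language and accept set, identify what each state tracks — q0: no input read; q1: started with d, last symbol d; q2: started with c (dead); q3: started with d, last symbol c.
Each missing δ(q, a) is the state matching the new tracked value after reading a.
δ(q1, d) = q1; δ(q2, d) = q2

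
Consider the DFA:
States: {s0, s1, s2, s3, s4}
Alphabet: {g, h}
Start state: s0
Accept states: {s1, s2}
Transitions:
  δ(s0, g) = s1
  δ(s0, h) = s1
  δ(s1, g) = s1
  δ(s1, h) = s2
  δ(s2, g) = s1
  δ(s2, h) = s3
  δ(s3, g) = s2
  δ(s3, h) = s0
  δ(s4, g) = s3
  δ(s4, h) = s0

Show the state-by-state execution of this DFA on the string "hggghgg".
read 'h': s0 → s1
  read 'g': s1 → s1
  read 'g': s1 → s1
  read 'g': s1 → s1
  read 'h': s1 → s2
  read 'g': s2 → s1
  read 'g': s1 → s1
s0 -> s1 -> s1 -> s1 -> s1 -> s2 -> s1 -> s1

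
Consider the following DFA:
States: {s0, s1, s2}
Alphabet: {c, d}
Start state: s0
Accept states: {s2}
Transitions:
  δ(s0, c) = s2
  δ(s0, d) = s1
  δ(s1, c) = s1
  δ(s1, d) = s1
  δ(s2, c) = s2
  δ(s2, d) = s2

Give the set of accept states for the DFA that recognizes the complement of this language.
Complement accept states = All states \ Original accept states
= {s0, s1, s2} \ {s2}
{s0, s1}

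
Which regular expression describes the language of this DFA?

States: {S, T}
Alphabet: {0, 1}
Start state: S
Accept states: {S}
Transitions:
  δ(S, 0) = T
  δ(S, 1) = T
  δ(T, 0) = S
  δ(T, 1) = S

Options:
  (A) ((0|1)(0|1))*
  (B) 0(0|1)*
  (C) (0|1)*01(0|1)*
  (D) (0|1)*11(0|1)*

Check each option against the DFA on short strings; one disagreement eliminates an option:
  (A) ((0|1)(0|1))*: agrees with the DFA on every string of length ≤ 6
  (B) 0(0|1)*: on ε the DFA stays in S and accepts (S ∈ Accept), but the regex does not match it → eliminate
  (C) (0|1)*01(0|1)*: on ε the DFA stays in S and accepts (S ∈ Accept), but the regex does not match it → eliminate
  (D) (0|1)*11(0|1)*: on ε the DFA stays in S and accepts (S ∈ Accept), but the regex does not match it → eliminate
Only (A) is consistent with the DFA.
(A) ((0|1)(0|1))*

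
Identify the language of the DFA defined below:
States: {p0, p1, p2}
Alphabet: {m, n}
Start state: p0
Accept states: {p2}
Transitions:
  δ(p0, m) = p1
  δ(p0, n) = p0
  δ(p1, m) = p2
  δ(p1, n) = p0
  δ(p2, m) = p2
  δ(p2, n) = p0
Testing a few strings:
  'mmm' → accept
  'mn' → reject
  'mnm' → reject
  'mmn' → reject
State roles: p0=last symbol not m; p1=one trailing m; p2=two trailing m's
All strings over {m,n} ending with mm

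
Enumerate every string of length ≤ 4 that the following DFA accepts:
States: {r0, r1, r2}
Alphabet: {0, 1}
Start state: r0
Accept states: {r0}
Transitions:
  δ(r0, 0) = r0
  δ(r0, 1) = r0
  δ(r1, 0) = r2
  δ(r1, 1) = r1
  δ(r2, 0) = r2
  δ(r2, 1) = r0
ε, 0, 1, 00, 01, 10, 11, 000, 001, 010, 011, 100, 101, 110, 111, 0000, 0001, 0010, 0011, 0100, 0101, 0110, 0111, 1000, 1001, 1010, 1011, 1100, 1101, 1110, 1111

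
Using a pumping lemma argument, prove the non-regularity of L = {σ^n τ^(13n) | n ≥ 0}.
Assume L is regular with pumping length p. Idea: pumping the σ-block breaks the 1:13 ratio.
Choose s = σ^p τ^(13p) (length 14p ≥ p). By the pumping lemma, s = xyz with |xy| ≤ p, |y| > 0, so y = σ^k with k ≥ 1. Then xy²z = σ^(p+k) τ^(13p). For this to be in L we would need 13p = 13(p+k), i.e. 13k = 0, contradicting k ≥ 1. So xy²z ∉ L.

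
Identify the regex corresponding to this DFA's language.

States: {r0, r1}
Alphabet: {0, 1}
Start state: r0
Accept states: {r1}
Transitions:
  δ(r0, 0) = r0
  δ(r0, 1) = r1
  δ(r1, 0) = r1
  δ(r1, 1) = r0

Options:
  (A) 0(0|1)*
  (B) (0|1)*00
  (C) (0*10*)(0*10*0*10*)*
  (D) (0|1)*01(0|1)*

Check each option against the DFA on short strings; one disagreement eliminates an option:
  (A) 0(0|1)*: on '0' the DFA goes r0 → r0 and rejects (r0 ∉ Accept), but the regex matches it → eliminate
  (B) (0|1)*00: on '1' the DFA goes r0 → r1 and accepts (r1 ∈ Accept), but the regex does not match it → eliminate
  (C) (0*10*)(0*10*0*10*)*: agrees with the DFA on every string of length ≤ 6
  (D) (0|1)*01(0|1)*: on '1' the DFA goes r0 → r1 and accepts (r1 ∈ Accept), but the regex does not match it → eliminate
Only (C) is consistent with the DFA.
(C) (0*10*)(0*10*0*10*)*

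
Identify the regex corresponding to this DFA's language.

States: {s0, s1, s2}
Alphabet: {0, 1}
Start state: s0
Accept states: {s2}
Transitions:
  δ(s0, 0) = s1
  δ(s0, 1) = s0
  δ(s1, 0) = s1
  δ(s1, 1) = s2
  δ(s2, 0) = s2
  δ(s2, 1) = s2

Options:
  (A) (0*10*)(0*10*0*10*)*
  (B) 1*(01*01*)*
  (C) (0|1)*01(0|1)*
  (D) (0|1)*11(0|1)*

Check each option against the DFA on short strings; one disagreement eliminates an option:
  (A) (0*10*)(0*10*0*10*)*: on '1' the DFA goes s0 → s0 and rejects (s0 ∉ Accept), but the regex matches it → eliminate
  (B) 1*(01*01*)*: on ε the DFA stays in s0 and rejects (s0 ∉ Accept), but the regex matches it → eliminate
  (C) (0|1)*01(0|1)*: agrees with the DFA on every string of length ≤ 6
  (D) (0|1)*11(0|1)*: on '01' the DFA goes s0 → s1 → s2 and accepts (s2 ∈ Accept), but the regex does not match it → eliminate
Only (C) is consistent with the DFA.
(C) (0|1)*01(0|1)*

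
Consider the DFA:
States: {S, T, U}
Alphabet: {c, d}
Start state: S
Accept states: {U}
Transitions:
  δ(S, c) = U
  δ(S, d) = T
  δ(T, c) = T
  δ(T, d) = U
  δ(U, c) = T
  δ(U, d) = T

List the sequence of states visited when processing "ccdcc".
read 'c': S → U
  read 'c': U → T
  read 'd': T → U
  read 'c': U → T
  read 'c': T → T
S -> U -> T -> U -> T -> T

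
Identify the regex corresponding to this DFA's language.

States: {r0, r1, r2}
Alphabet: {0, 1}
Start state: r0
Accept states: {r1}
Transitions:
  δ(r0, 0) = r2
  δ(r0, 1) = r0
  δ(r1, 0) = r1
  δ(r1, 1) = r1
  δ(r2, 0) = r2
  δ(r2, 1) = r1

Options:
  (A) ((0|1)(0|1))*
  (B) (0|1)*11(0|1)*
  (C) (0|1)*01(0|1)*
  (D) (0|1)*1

Check each option against the DFA on short strings; one disagreement eliminates an option:
  (A) ((0|1)(0|1))*: on ε the DFA stays in r0 and rejects (r0 ∉ Accept), but the regex matches it → eliminate
  (B) (0|1)*11(0|1)*: on '01' the DFA goes r0 → r2 → r1 and accepts (r1 ∈ Accept), but the regex does not match it → eliminate
  (C) (0|1)*01(0|1)*: agrees with the DFA on every string of length ≤ 6
  (D) (0|1)*1: on '1' the DFA goes r0 → r0 and rejects (r0 ∉ Accept), but the regex matches it → eliminate
Only (C) is consistent with the DFA.
(C) (0|1)*01(0|1)*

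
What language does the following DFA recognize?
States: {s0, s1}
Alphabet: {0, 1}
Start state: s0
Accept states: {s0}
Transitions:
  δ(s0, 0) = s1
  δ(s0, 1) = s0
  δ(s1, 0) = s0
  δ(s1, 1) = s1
Testing a few strings:
  '0' → reject
  '11' → accept
  '10' → reject
  '010' → accept
State roles: s0=even number of 0's so far; s1=odd number of 0's so far
All binary strings with an even number of 0's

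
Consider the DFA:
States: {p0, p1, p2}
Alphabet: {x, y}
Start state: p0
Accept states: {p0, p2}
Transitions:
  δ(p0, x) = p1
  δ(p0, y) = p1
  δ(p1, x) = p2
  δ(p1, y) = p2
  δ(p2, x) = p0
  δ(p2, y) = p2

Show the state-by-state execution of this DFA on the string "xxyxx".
read 'x': p0 → p1
  read 'x': p1 → p2
  read 'y': p2 → p2
  read 'x': p2 → p0
  read 'x': p0 → p1
p0 -> p1 -> p2 -> p2 -> p0 -> p1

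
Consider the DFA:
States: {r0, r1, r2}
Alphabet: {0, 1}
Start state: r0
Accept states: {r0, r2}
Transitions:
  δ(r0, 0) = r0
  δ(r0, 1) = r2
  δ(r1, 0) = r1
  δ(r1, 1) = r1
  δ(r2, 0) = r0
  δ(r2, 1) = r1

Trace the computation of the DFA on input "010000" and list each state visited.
read '0': r0 → r0
  read '1': r0 → r2
  read '0': r2 → r0
  read '0': r0 → r0
  read '0': r0 → r0
  read '0': r0 → r0
r0 -> r0 -> r2 -> r0 -> r0 -> r0 -> r0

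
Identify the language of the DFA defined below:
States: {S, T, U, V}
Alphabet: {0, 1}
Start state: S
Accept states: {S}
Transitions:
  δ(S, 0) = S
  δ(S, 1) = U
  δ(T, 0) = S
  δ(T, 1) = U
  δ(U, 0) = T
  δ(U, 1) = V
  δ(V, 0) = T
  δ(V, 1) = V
Testing a few strings:
  '0101' → reject
  '0' → accept
  '01' → reject
  '0111' → reject
State roles: S=value ≡ 0 (mod 4); T=value ≡ 2 (mod 4); U=value ≡ 1 (mod 4); V=value ≡ 3 (mod 4)
All binary strings representing a multiple of 4 (read in base 2; leading zeros allowed and ε counts as 0)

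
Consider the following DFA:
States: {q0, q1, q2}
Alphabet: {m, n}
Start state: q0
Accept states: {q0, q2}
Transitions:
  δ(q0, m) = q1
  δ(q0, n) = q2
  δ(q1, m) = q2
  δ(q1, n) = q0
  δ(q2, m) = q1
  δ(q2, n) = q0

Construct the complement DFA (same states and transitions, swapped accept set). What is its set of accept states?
Complement accept states = All states \ Original accept states
= {q0, q1, q2} \ {q0, q2}
{q1}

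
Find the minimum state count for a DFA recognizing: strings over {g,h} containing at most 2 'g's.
By Myhill–Nerode, count the distinguishable equivalence classes: 4 classes — having seen 0, 1, 2, or >2 copies of 'g'; counts 0 through 2 are accepting and >2 is dead.
4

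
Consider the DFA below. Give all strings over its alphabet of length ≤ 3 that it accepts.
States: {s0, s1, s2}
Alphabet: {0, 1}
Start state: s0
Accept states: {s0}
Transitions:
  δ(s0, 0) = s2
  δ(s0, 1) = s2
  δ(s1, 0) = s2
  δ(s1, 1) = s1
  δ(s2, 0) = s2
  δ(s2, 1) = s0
ε, 01, 11, 001, 101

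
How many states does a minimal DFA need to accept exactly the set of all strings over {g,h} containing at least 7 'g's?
By Myhill–Nerode, count the distinguishable equivalence classes: 8 classes — having seen 0, 1, …, 6, or ≥7 copies of 'g'; any two classes i < j (j ≤ 7) are distinguished by the string g^(7−j), which takes class j to 7 copies (accepted) but leaves class i below 7 (rejected).
8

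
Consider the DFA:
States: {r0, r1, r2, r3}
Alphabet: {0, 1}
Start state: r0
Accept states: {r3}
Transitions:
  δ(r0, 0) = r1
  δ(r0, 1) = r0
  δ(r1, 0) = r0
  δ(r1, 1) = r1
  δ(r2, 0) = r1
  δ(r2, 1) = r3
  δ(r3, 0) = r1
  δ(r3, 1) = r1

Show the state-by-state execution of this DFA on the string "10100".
read '1': r0 → r0
  read '0': r0 → r1
  read '1': r1 → r1
  read '0': r1 → r0
  read '0': r0 → r1
r0 -> r0 -> r1 -> r1 -> r0 -> r1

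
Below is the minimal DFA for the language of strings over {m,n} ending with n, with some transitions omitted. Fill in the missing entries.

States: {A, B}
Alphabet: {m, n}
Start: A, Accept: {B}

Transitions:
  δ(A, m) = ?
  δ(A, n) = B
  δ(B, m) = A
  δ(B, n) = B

From the language and accept set, identify what each state tracks — A: last symbol not n; B: last symbol is n.
Each missing δ(q, a) is the state matching the new tracked value after reading a.
δ(A, m) = A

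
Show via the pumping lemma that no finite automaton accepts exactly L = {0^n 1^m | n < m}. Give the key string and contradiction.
Assume L is regular with pumping length p. Idea: pumping up the 0-block makes the 0-count reach the 1-count.
Choose s = 0^p 1^(p+1) ∈ L. By the pumping lemma, s = xyz with |xy| ≤ p, |y| > 0, so y = 0^k with k ≥ 1. Then xy²z = 0^(p+k) 1^(p+1). Since p+k ≥ p+1, the number of 0's is no longer strictly less than the number of 1's, so xy²z ∉ L.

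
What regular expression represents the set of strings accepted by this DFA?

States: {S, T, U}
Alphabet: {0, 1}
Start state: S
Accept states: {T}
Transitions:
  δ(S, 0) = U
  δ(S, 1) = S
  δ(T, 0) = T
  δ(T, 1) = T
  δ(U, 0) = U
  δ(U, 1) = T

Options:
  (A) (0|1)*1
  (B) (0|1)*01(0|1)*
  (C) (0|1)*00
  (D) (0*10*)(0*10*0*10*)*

Check each option against the DFA on short strings; one disagreement eliminates an option:
  (A) (0|1)*1: on '1' the DFA goes S → S and rejects (S ∉ Accept), but the regex matches it → eliminate
  (B) (0|1)*01(0|1)*: agrees with the DFA on every string of length ≤ 6
  (C) (0|1)*00: on '00' the DFA goes S → U → U and rejects (U ∉ Accept), but the regex matches it → eliminate
  (D) (0*10*)(0*10*0*10*)*: on '1' the DFA goes S → S and rejects (S ∉ Accept), but the regex matches it → eliminate
Only (B) is consistent with the DFA.
(B) (0|1)*01(0|1)*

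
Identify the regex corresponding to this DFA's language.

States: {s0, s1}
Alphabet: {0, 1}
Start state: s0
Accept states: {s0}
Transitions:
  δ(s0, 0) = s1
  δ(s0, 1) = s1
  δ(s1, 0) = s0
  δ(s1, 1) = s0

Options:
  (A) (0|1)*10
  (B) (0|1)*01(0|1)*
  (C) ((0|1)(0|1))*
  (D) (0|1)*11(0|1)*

Check each option against the DFA on short strings; one disagreement eliminates an option:
  (A) (0|1)*10: on ε the DFA stays in s0 and accepts (s0 ∈ Accept), but the regex does not match it → eliminate
  (B) (0|1)*01(0|1)*: on ε the DFA stays in s0 and accepts (s0 ∈ Accept), but the regex does not match it → eliminate
  (C) ((0|1)(0|1))*: agrees with the DFA on every string of length ≤ 6
  (D) (0|1)*11(0|1)*: on ε the DFA stays in s0 and accepts (s0 ∈ Accept), but the regex does not match it → eliminate
Only (C) is consistent with the DFA.
(C) ((0|1)(0|1))*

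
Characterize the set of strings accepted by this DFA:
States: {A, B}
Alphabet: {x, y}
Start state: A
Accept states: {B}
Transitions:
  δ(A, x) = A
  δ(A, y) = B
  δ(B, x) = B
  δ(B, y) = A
Testing a few strings:
  'yxy' → reject
  'yy' → reject
  'x' → reject
  'y' → accept
State roles: A=even number of y's so far; B=odd number of y's so far
All strings over {x,y} with an odd number of y's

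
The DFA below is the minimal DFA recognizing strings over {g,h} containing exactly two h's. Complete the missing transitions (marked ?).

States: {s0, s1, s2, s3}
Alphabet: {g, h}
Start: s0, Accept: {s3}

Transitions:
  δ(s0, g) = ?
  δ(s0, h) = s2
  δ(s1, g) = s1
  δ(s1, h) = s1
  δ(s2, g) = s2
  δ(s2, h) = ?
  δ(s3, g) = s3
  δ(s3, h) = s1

From the language and accept set, identify what each state tracks — s0: zero h's; s1: ≥ three h's (dead); s2: one h; s3: two h's.
Each missing δ(q, a) is the state matching the new tracked value after reading a.
δ(s0, g) = s0; δ(s2, h) = s3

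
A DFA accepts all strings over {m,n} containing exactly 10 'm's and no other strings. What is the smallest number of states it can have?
By Myhill–Nerode, count the distinguishable equivalence classes: 12 classes — having seen 0, 1, …, 10, or >10 copies of 'm'; the count-10 class is the only accepting one and >10 is dead.
12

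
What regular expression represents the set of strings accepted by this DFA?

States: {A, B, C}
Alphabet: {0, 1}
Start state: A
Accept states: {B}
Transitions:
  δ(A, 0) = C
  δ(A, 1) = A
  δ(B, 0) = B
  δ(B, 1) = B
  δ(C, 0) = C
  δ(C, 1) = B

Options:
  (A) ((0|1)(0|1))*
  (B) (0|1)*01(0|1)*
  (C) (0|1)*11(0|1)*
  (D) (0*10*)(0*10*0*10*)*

Check each option against the DFA on short strings; one disagreement eliminates an option:
  (A) ((0|1)(0|1))*: on ε the DFA stays in A and rejects (A ∉ Accept), but the regex matches it → eliminate
  (B) (0|1)*01(0|1)*: agrees with the DFA on every string of length ≤ 6
  (C) (0|1)*11(0|1)*: on '01' the DFA goes A → C → B and accepts (B ∈ Accept), but the regex does not match it → eliminate
  (D) (0*10*)(0*10*0*10*)*: on '1' the DFA goes A → A and rejects (A ∉ Accept), but the regex matches it → eliminate
Only (B) is consistent with the DFA.
(B) (0|1)*01(0|1)*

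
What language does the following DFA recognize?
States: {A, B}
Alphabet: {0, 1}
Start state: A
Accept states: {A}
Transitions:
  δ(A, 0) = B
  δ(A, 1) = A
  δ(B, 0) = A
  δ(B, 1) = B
Testing a few strings:
  '10' → reject
  '110' → reject
  '00' → accept
  '11' → accept
State roles: A=even number of 0's so far; B=odd number of 0's so far
All binary strings with an even number of 0's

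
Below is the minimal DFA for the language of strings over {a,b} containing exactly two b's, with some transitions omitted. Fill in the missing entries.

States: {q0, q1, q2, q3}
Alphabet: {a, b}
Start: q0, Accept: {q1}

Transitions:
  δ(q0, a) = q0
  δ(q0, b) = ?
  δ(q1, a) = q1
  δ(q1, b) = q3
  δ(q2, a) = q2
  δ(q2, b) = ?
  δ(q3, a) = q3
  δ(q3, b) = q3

From the language and accept set, identify what each state tracks — q0: zero b's; q1: two b's; q2: one b; q3: ≥ three b's (dead).
Each missing δ(q, a) is the state matching the new tracked value after reading a.
δ(q0, b) = q2; δ(q2, b) = q1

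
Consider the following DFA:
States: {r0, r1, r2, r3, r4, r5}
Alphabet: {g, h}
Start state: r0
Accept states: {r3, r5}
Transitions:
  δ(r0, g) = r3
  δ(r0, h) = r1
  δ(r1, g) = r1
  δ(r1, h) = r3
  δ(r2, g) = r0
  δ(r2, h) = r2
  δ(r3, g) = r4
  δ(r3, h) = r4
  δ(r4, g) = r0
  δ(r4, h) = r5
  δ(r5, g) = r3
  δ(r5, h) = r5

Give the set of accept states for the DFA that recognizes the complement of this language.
Complement accept states = All states \ Original accept states
= {r0, r1, r2, r3, r4, r5} \ {r3, r5}
{r0, r1, r2, r4}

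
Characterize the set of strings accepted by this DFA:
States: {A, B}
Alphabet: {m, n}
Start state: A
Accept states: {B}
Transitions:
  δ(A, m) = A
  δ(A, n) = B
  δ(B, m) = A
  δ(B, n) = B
Testing a few strings:
  'mm' → reject
  'mnn' → accept
  'n' → accept
  'm' → reject
State roles: A=last symbol not n; B=last symbol is n
All strings over {m,n} ending with n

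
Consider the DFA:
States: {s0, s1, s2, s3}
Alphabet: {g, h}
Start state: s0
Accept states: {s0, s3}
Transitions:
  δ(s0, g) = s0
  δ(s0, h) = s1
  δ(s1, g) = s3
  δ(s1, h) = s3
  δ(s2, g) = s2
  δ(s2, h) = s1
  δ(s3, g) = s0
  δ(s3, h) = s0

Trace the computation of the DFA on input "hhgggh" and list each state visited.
read 'h': s0 → s1
  read 'h': s1 → s3
  read 'g': s3 → s0
  read 'g': s0 → s0
  read 'g': s0 → s0
  read 'h': s0 → s1
s0 -> s1 -> s3 -> s0 -> s0 -> s0 -> s1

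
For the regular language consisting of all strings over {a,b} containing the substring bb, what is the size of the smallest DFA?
By Myhill–Nerode, count the distinguishable equivalence classes: 3 classes — one per longest suffix of the input that is a prefix of 'bb' (lengths 0 through 1), plus an absorbing 'already seen bb' class.
3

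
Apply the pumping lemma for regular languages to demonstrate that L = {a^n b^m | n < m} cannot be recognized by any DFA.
Assume L is regular with pumping length p. Idea: pumping up the a-block makes the a-count reach the b-count.
Choose s = a^p b^(p+1) ∈ L. By the pumping lemma, s = xyz with |xy| ≤ p, |y| > 0, so y = a^k with k ≥ 1. Then xy²z = a^(p+k) b^(p+1). Since p+k ≥ p+1, the number of a's is no longer strictly less than the number of b's, so xy²z ∉ L.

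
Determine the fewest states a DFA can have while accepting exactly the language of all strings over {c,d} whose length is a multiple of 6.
By Myhill–Nerode, count the distinguishable equivalence classes: 6 classes — one per residue of the length mod 6; class i is distinguished from class j by any string of length (6 − i) mod 6.
6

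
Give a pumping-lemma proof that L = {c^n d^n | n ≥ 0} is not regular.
Assume L is regular with pumping length p. Idea: pumping the c-block changes the count balance.
Choose s = c^p d^p (length 2p ≥ p). By the pumping lemma, s = xyz with |xy| ≤ p, |y| > 0. So y = c^k for some k > 0 (since xy is entirely within the c's). Pumping gives xy²z = c^(p+k) d^p, which is not in L since p+k ≠ p.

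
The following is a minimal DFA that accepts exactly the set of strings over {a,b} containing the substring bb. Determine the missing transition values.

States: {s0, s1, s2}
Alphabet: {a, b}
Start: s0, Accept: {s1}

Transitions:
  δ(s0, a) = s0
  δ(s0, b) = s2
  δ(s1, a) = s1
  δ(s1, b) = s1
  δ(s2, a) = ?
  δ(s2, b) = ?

From the language and accept set, identify what each state tracks — s0: no progress toward bb; s1: substring bb seen; s2: one trailing b.
Each missing δ(q, a) is the state matching the new tracked value after reading a.
δ(s2, a) = s0; δ(s2, b) = s1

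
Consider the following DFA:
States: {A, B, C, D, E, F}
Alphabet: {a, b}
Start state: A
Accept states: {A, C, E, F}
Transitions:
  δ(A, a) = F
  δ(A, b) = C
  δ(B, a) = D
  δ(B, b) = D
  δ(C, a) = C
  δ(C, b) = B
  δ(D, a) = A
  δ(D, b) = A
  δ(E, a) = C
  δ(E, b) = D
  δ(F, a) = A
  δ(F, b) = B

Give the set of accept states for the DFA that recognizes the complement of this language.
Complement accept states = All states \ Original accept states
= {A, B, C, D, E, F} \ {A, C, E, F}
{B, D}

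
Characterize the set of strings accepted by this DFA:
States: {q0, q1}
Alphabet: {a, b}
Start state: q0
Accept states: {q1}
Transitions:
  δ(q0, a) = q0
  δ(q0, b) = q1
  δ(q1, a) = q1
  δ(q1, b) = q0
Testing a few strings:
  'aa' → reject
  'aba' → accept
  'b' → accept
  'bb' → reject
State roles: q0=even number of b's so far; q1=odd number of b's so far
All strings over {a,b} with an odd number of b's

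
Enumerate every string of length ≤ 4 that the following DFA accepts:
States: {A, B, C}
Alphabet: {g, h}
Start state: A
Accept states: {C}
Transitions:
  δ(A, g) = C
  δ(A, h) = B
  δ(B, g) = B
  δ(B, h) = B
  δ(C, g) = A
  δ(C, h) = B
g, ggg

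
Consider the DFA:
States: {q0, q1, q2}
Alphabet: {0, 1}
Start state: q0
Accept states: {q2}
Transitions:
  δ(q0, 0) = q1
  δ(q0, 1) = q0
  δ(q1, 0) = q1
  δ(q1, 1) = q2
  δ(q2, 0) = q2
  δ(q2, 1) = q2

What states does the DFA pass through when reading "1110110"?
read '1': q0 → q0
  read '1': q0 → q0
  read '1': q0 → q0
  read '0': q0 → q1
  read '1': q1 → q2
  read '1': q2 → q2
  read '0': q2 → q2
q0 -> q0 -> q0 -> q0 -> q1 -> q2 -> q2 -> q2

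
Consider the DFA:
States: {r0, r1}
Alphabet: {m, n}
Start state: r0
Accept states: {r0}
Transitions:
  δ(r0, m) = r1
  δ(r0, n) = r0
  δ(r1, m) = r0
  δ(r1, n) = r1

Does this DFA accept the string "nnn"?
Processing string "nnn":
  r0 --n--> r0
  r0 --n--> r0
  r0 --n--> r0
Final state: r0
Accept states: {r0}
Yes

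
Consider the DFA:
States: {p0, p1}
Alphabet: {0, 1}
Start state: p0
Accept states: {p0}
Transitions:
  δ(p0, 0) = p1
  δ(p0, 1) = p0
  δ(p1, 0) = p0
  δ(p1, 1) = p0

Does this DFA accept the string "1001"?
Processing string "1001":
  p0 --1--> p0
  p0 --0--> p1
  p1 --0--> p0
  p0 --1--> p0
Final state: p0
Accept states: {p0}
Yes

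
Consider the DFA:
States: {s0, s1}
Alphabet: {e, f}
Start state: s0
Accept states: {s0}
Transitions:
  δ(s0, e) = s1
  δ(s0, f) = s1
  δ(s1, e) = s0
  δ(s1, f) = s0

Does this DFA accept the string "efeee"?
Processing string "efeee":
  s0 --e--> s1
  s1 --f--> s0
  s0 --e--> s1
  s1 --e--> s0
  s0 --e--> s1
Final state: s1
Accept states: {s0}
No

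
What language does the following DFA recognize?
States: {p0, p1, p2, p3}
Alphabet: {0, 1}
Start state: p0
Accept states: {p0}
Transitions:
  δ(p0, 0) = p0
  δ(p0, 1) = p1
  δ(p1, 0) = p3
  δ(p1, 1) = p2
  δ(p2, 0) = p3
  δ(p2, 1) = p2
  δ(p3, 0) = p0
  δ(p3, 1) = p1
Testing a few strings:
  '1' → reject
  '1011' → reject
  '1000' → accept
  '010' → reject
State roles: p0=value ≡ 0 (mod 4); p1=value ≡ 1 (mod 4); p2=value ≡ 3 (mod 4); p3=value ≡ 2 (mod 4)
All binary strings representing a multiple of 4 (read in base 2; leading zeros allowed and ε counts as 0)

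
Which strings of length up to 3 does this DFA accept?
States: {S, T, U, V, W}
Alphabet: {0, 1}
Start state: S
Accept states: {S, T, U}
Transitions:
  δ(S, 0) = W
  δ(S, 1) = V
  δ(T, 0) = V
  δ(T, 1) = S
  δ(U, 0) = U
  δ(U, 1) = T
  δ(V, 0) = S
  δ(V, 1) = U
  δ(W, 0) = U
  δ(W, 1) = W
ε, 00, 10, 11, 000, 001, 010, 110, 111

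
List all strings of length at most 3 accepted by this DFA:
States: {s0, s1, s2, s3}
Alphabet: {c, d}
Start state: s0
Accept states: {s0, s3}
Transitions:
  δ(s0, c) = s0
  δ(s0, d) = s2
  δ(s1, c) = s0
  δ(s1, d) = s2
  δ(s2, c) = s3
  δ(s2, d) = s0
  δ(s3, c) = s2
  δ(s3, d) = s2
ε, c, cc, dc, dd, ccc, cdc, cdd, ddc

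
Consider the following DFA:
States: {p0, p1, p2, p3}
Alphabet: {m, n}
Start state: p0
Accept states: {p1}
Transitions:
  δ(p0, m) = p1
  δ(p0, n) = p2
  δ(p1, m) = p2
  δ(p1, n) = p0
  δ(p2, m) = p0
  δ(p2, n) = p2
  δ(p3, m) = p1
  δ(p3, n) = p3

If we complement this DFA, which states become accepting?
Complement accept states = All states \ Original accept states
= {p0, p1, p2, p3} \ {p1}
{p0, p2, p3}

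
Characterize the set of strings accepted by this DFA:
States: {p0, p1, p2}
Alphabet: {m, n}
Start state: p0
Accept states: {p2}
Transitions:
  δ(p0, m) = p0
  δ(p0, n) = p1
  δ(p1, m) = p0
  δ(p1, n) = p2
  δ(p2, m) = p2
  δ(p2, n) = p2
Testing a few strings:
  'mm' → reject
  'nn' → accept
  'nnnm' → accept
  'n' → reject
State roles: p0=no progress toward nn; p1=one trailing n; p2=substring nn seen
All strings over {m,n} containing the substring nn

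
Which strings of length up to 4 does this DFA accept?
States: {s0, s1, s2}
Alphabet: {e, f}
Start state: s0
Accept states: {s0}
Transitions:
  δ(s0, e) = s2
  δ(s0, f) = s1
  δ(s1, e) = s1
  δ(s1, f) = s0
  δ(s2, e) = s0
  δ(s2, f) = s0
ε, ee, ef, ff, fef, eeee, eeef, eeff, efee, efef, efff, feef, ffee, ffef, ffff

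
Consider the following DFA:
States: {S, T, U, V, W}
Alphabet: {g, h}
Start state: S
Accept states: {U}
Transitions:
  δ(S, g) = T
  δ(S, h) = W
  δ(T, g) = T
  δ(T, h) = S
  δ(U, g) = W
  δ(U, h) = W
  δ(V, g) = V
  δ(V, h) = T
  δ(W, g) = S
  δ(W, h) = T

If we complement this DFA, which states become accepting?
Complement accept states = All states \ Original accept states
= {S, T, U, V, W} \ {U}
{S, T, V, W}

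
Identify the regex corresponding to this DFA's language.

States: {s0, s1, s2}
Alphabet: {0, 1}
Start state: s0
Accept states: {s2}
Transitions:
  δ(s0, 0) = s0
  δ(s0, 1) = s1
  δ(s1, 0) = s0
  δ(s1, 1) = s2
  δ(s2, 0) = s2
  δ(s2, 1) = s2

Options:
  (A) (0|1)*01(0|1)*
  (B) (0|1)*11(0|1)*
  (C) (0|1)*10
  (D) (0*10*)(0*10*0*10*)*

Check each option against the DFA on short strings; one disagreement eliminates an option:
  (A) (0|1)*01(0|1)*: on '01' the DFA goes s0 → s0 → s1 and rejects (s1 ∉ Accept), but the regex matches it → eliminate
  (B) (0|1)*11(0|1)*: agrees with the DFA on every string of length ≤ 6
  (C) (0|1)*10: on '10' the DFA goes s0 → s1 → s0 and rejects (s0 ∉ Accept), but the regex matches it → eliminate
  (D) (0*10*)(0*10*0*10*)*: on '1' the DFA goes s0 → s1 and rejects (s1 ∉ Accept), but the regex matches it → eliminate
Only (B) is consistent with the DFA.
(B) (0|1)*11(0|1)*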